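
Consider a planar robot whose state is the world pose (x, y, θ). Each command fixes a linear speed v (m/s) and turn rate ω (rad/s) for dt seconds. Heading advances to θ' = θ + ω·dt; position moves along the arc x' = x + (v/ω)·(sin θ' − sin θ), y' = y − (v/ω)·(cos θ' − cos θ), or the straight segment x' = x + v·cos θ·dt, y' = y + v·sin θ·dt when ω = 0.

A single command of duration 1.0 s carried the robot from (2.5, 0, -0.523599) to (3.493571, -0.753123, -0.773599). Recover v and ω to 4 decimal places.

v = 1.2500, ω = -0.2500

Δθ = -0.773599 − -0.523599 = -0.250000
ω = Δθ/dt = -0.250000/1.0 = -0.2500
R = Δx/(sin θ' − sin θ) = -5.0000
v = R·ω = -5.0000·-0.2500 = 1.2500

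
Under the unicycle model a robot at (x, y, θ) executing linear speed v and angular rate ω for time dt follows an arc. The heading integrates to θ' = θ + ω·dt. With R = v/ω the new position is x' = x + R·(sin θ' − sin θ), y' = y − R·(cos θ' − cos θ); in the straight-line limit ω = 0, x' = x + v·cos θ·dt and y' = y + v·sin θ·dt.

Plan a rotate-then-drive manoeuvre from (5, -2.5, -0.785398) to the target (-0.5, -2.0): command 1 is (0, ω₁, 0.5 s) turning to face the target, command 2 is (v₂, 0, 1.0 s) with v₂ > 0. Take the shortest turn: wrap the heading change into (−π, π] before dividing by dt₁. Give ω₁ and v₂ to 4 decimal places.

heading to target = atan2(-2−-2.5, -0.5−5) = 3.0509
Δθ = wrap(3.0509 − -0.7854) = -2.4469; ω₁ = Δθ/dt₁ = -4.8937
distance = √((-0.5−5)² + (-2−-2.5)²) = 5.5227; v₂ = distance/dt₂ = 5.5227

ω₁ = -4.8937, v₂ = 5.5227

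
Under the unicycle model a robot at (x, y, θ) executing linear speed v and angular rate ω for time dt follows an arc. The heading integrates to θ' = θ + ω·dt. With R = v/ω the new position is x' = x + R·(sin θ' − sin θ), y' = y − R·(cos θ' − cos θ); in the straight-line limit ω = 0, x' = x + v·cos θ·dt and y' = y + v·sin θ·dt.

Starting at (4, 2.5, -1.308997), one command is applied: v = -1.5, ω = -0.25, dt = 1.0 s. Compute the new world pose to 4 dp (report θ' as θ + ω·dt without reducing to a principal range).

θ' = -1.3090 + -0.25·1.0 = -1.5590
R = v/ω = -1.5/-0.25 = 6.0000
x' = 4 + 6.0000·(sin -1.5590 − sin -1.3090) = 3.7960
y' = 2.5 − 6.0000·(cos -1.5590 − cos -1.3090) = 3.9821

(3.7960, 3.9821, -1.5590)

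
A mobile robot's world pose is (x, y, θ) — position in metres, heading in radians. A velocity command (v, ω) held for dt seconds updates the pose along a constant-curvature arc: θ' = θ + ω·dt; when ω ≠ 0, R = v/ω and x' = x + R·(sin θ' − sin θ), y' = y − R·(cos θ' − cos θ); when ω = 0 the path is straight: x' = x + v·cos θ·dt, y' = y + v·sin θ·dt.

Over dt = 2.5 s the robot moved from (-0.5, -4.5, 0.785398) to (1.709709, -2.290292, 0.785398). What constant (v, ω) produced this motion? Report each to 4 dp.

v = 1.2500, ω = 0.0000

Δθ = 0.785398 − 0.785398 = 0.000000
ω = Δθ/dt = 0.000000/2.5 = 0.0000
ω = 0 → v = (Δx·cos θ + Δy·sin θ)/dt = 1.2500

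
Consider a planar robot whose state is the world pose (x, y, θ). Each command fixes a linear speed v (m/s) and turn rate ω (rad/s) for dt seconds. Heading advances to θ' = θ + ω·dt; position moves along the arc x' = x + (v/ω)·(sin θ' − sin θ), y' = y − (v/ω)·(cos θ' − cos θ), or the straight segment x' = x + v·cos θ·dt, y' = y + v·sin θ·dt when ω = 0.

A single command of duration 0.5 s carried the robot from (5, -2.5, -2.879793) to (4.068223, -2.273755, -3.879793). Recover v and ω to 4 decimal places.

Δθ = -3.879793 − -2.879793 = -1.000000
ω = Δθ/dt = -1.000000/0.5 = -2.0000
R = Δx/(sin θ' − sin θ) = -1.0000
v = R·ω = -1.0000·-2.0000 = 2.0000

v = 2.0000, ω = -2.0000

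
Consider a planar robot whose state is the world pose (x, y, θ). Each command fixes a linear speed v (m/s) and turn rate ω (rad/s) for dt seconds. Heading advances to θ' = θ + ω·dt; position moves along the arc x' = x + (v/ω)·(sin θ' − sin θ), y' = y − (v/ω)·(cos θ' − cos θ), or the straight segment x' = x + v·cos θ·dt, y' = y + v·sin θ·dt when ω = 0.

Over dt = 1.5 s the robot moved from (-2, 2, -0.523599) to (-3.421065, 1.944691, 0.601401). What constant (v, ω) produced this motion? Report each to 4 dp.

Δθ = 0.601401 − -0.523599 = 1.125000
ω = Δθ/dt = 1.125000/1.5 = 0.7500
R = Δx/(sin θ' − sin θ) = -1.3333
v = R·ω = -1.3333·0.7500 = -1.0000

v = -1.0000, ω = 0.7500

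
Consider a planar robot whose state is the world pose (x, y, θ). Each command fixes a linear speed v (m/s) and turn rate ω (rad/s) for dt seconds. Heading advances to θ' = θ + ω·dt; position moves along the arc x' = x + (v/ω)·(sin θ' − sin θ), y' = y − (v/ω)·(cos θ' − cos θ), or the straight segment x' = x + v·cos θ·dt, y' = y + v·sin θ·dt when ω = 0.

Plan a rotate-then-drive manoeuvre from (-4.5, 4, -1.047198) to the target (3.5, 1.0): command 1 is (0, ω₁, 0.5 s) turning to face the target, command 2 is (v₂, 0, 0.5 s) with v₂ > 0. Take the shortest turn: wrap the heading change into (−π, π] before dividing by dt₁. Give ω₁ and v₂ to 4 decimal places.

heading to target = atan2(1−4, 3.5−-4.5) = -0.3588
Δθ = wrap(-0.3588 − -1.0472) = 0.6884; ω₁ = Δθ/dt₁ = 1.3769
distance = √((3.5−-4.5)² + (1−4)²) = 8.5440; v₂ = distance/dt₂ = 17.0880

ω₁ = 1.3769, v₂ = 17.0880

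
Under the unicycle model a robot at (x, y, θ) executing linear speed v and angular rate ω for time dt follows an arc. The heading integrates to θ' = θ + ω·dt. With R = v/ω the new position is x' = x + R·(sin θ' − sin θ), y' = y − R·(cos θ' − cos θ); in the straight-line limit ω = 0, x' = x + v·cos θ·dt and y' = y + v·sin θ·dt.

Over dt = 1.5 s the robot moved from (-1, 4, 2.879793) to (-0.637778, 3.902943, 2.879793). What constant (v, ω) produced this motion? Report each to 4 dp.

Δθ = 2.879793 − 2.879793 = 0.000000
ω = Δθ/dt = 0.000000/1.5 = 0.0000
ω = 0 → v = (Δx·cos θ + Δy·sin θ)/dt = -0.2500

v = -0.2500, ω = 0.0000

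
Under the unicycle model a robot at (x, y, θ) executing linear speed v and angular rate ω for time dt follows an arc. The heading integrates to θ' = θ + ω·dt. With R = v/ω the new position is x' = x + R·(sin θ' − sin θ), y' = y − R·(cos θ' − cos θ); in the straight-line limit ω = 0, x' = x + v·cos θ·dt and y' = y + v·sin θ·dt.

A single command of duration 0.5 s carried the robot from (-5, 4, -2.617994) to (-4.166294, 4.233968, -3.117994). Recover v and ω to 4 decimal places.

v = -1.7500, ω = -1.0000

Δθ = -3.117994 − -2.617994 = -0.500000
ω = Δθ/dt = -0.500000/0.5 = -1.0000
R = Δx/(sin θ' − sin θ) = 1.7500
v = R·ω = 1.7500·-1.0000 = -1.7500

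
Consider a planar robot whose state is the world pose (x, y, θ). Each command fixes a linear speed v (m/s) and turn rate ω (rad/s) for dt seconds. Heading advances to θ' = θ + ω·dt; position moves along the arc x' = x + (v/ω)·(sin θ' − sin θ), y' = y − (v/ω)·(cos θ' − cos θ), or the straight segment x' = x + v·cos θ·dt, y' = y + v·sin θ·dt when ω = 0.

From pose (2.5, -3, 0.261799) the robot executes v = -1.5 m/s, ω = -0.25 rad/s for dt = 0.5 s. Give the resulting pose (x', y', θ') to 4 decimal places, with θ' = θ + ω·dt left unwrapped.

θ' = 0.2618 + -0.25·0.5 = 0.1368
R = v/ω = -1.5/-0.25 = 6.0000
x' = 2.5 + 6.0000·(sin 0.1368 − sin 0.2618) = 1.7653
y' = -3 − 6.0000·(cos 0.1368 − cos 0.2618) = -3.1484

(1.7653, -3.1484, 0.1368)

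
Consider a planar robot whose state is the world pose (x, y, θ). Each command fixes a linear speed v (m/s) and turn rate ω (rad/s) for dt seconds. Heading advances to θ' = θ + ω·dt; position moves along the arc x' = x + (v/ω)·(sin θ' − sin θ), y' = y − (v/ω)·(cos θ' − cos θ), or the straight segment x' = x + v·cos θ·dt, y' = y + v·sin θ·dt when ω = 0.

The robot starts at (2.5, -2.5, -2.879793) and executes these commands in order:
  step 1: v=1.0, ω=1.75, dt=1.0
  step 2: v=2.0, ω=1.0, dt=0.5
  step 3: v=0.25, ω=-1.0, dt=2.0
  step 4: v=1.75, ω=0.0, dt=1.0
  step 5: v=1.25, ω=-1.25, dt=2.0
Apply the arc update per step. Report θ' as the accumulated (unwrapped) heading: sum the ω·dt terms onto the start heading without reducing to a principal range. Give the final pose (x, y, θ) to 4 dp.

step 1: θ'=-1.1298 (R=0.5714) → pose (2.1311, -3.2959, -1.1298)
step 2: θ'=-0.6298 (R=2.0000) → pose (2.7618, -4.0585, -0.6298)
step 3: θ'=-2.6298 (R=-0.2500) → pose (2.7370, -4.4785, -2.6298)
step 4: θ'=-2.6298 (straight) → pose (1.2113, -5.3355, -2.6298)
step 5: θ'=-5.1298 (R=-1.0000) → pose (-0.1926, -4.0583, -5.1298)

(-0.1926, -4.0583, -5.1298)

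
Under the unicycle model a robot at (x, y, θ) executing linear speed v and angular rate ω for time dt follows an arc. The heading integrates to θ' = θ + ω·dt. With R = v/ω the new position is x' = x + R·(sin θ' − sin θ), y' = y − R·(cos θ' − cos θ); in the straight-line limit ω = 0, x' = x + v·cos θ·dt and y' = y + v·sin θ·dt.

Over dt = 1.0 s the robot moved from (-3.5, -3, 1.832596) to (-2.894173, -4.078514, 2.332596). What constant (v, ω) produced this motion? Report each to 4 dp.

Δθ = 2.332596 − 1.832596 = 0.500000
ω = Δθ/dt = 0.500000/1.0 = 0.5000
R = −Δy/(cos θ' − cos θ) = -2.5000
v = R·ω = -2.5000·0.5000 = -1.2500

v = -1.2500, ω = 0.5000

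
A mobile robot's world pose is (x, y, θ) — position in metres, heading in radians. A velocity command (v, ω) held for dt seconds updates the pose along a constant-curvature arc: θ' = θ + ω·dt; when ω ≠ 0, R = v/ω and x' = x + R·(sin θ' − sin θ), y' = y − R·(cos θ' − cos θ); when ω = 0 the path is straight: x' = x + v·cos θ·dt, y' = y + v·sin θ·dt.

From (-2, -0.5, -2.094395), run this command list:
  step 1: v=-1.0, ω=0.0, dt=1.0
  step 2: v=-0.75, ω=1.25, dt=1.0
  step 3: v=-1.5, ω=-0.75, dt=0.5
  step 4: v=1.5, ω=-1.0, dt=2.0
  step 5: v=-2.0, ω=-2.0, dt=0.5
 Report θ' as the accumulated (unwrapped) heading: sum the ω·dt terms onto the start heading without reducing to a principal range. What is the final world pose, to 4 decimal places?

step 1: θ'=-2.0944 (straight) → pose (-1.5000, 0.3660, -2.0944)
step 2: θ'=-0.8444 (R=-0.6000) → pose (-1.5711, 1.0645, -0.8444)
step 3: θ'=-1.2194 (R=2.0000) → pose (-1.9537, 1.7045, -1.2194)
step 4: θ'=-3.2194 (R=-1.5000) → pose (-3.4786, -0.3073, -3.2194)
step 5: θ'=-4.2194 (R=1.0000) → pose (-2.6754, -0.8310, -4.2194)

(-2.6754, -0.8310, -4.2194)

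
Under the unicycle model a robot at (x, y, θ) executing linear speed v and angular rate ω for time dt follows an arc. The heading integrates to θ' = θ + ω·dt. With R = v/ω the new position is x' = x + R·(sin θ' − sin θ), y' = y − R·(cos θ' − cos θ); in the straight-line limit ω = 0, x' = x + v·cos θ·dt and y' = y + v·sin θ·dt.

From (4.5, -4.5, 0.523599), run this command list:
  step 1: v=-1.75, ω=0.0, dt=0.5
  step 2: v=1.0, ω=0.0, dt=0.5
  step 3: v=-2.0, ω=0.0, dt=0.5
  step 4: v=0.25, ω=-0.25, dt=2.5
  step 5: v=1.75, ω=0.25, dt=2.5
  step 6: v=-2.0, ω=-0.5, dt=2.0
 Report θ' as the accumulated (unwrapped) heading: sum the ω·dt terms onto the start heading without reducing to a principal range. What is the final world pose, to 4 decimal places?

(4.2847, -4.2473, -0.4764)

step 1: θ'=0.5236 (straight) → pose (3.7422, -4.9375, 0.5236)
step 2: θ'=0.5236 (straight) → pose (4.1752, -4.6875, 0.5236)
step 3: θ'=0.5236 (straight) → pose (3.3092, -5.1875, 0.5236)
step 4: θ'=-0.1014 (R=-1.0000) → pose (3.9104, -5.0587, -0.1014)
step 5: θ'=0.5236 (R=7.0000) → pose (8.1190, -4.1568, 0.5236)
step 6: θ'=-0.4764 (R=4.0000) → pose (4.2847, -4.2473, -0.4764)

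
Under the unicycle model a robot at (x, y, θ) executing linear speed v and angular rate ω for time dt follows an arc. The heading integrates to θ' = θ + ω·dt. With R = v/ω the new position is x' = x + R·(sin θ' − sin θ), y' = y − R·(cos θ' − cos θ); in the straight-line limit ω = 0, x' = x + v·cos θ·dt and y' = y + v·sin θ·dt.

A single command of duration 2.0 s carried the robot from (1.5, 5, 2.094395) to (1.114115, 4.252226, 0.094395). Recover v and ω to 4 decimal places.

Δθ = 0.094395 − 2.094395 = -2.000000
ω = Δθ/dt = -2.000000/2.0 = -1.0000
R = −Δy/(cos θ' − cos θ) = 0.5000
v = R·ω = 0.5000·-1.0000 = -0.5000

v = -0.5000, ω = -1.0000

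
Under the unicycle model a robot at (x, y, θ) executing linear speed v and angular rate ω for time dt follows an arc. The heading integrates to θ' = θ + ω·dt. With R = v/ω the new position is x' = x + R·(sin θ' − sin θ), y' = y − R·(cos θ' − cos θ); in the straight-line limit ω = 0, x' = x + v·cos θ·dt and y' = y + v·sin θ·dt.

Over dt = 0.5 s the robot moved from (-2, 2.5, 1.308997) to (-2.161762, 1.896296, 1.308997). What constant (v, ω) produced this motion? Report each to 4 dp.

v = -1.2500, ω = 0.0000

Δθ = 1.308997 − 1.308997 = 0.000000
ω = Δθ/dt = 0.000000/0.5 = 0.0000
ω = 0 → v = (Δx·cos θ + Δy·sin θ)/dt = -1.2500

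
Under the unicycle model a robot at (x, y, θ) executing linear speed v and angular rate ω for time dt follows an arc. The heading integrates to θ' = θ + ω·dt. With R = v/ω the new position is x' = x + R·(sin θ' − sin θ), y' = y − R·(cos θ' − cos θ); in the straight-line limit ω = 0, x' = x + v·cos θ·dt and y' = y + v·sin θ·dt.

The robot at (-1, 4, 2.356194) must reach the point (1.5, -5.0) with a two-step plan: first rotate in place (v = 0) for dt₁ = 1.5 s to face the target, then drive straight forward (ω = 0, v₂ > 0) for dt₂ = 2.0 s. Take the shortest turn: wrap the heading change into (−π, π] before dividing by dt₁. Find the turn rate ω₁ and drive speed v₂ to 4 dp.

ω₁ = 1.7514, v₂ = 4.6704

heading to target = atan2(-5−4, 1.5−-1) = -1.2998
Δθ = wrap(-1.2998 − 2.3562) = 2.6271; ω₁ = Δθ/dt₁ = 1.7514
distance = √((1.5−-1)² + (-5−4)²) = 9.3408; v₂ = distance/dt₂ = 4.6704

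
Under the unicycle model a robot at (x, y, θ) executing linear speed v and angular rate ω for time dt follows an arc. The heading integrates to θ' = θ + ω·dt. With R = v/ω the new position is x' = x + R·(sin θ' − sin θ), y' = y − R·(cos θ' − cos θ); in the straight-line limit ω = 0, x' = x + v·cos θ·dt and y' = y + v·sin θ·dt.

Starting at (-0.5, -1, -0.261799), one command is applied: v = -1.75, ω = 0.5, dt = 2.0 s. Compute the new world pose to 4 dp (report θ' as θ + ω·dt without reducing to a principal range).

θ' = -0.2618 + 0.5·2.0 = 0.7382
R = v/ω = -1.75/0.5 = -3.5000
x' = -0.5 + -3.5000·(sin 0.7382 − sin -0.2618) = -3.7612
y' = -1 − -3.5000·(cos 0.7382 − cos -0.2618) = -1.7919

(-3.7612, -1.7919, 0.7382)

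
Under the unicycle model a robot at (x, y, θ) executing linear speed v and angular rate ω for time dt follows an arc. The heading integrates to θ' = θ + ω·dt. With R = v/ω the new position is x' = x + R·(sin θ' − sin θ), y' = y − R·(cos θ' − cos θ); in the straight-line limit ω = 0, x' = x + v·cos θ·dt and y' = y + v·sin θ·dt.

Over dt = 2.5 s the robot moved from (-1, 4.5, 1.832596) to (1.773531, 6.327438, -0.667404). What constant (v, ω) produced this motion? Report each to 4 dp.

Δθ = -0.667404 − 1.832596 = -2.500000
ω = Δθ/dt = -2.500000/2.5 = -1.0000
R = Δx/(sin θ' − sin θ) = -1.7500
v = R·ω = -1.7500·-1.0000 = 1.7500

v = 1.7500, ω = -1.0000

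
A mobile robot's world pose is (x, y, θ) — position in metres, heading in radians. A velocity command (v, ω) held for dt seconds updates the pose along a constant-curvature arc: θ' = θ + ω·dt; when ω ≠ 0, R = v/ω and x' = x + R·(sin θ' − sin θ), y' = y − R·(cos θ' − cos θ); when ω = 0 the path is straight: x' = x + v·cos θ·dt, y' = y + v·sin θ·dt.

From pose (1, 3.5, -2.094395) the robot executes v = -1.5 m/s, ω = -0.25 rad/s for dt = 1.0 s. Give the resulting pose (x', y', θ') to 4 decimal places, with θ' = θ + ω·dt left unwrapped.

θ' = -2.0944 + -0.25·1.0 = -2.3444
R = v/ω = -1.5/-0.25 = 6.0000
x' = 1 + 6.0000·(sin -2.3444 − sin -2.0944) = 1.9037
y' = 3.5 − 6.0000·(cos -2.3444 − cos -2.0944) = 4.6923

(1.9037, 4.6923, -2.3444)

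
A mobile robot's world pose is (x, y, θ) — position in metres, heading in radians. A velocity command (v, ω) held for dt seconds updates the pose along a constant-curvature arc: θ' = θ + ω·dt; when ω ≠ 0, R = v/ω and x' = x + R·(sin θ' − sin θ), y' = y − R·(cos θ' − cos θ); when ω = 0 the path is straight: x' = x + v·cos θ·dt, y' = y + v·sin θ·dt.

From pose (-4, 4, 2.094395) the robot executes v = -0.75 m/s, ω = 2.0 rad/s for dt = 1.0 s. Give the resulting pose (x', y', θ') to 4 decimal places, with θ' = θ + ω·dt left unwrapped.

(-3.3696, 3.9702, 4.0944)

θ' = 2.0944 + 2.0·1.0 = 4.0944
R = v/ω = -0.75/2.0 = -0.3750
x' = -4 + -0.3750·(sin 4.0944 − sin 2.0944) = -3.3696
y' = 4 − -0.3750·(cos 4.0944 − cos 2.0944) = 3.9702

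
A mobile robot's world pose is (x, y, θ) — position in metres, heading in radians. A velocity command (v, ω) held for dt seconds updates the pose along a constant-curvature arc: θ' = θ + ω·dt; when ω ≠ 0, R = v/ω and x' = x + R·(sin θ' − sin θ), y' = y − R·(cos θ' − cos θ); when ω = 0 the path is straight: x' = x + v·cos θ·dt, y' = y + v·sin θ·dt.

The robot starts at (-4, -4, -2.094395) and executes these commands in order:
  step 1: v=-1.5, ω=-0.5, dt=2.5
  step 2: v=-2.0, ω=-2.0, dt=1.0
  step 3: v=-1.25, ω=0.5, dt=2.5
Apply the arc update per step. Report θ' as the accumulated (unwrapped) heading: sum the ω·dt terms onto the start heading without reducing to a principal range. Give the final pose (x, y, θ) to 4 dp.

step 1: θ'=-3.3444 (R=3.0000) → pose (-0.7977, -2.5615, -3.3444)
step 2: θ'=-5.3444 (R=1.0000) → pose (-0.1922, -4.1318, -5.3444)
step 3: θ'=-4.0944 (R=-2.5000) → pose (-0.2127, -7.0572, -4.0944)

(-0.2127, -7.0572, -4.0944)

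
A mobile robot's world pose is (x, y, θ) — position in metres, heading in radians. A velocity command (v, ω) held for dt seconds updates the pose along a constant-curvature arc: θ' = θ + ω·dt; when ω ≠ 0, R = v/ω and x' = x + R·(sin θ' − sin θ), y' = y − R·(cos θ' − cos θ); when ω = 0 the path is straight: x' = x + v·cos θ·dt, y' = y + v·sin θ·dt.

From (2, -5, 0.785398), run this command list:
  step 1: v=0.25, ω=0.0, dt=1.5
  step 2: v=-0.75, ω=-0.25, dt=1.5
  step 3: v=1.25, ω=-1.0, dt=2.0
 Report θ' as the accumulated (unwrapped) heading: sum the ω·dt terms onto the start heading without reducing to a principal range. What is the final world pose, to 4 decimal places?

step 1: θ'=0.7854 (straight) → pose (2.2652, -4.7348, 0.7854)
step 2: θ'=0.4104 (R=3.0000) → pose (1.3408, -5.3644, 0.4104)
step 3: θ'=-1.5896 (R=-1.2500) → pose (3.0893, -6.5341, -1.5896)

(3.0893, -6.5341, -1.5896)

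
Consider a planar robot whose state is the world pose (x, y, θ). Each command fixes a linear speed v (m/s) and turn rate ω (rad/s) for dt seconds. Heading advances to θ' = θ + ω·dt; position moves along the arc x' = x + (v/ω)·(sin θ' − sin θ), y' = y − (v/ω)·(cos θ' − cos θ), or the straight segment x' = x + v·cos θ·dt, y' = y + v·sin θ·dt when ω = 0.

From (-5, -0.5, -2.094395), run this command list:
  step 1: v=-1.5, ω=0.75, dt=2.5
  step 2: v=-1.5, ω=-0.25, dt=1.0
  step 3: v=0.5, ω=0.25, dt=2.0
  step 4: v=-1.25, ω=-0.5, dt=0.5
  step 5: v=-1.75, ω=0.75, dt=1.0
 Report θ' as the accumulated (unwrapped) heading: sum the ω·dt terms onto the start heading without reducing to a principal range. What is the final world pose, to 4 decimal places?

step 1: θ'=-0.2194 (R=-2.0000) → pose (-6.2968, 2.4521, -0.2194)
step 2: θ'=-0.4694 (R=6.0000) → pose (-7.7050, 2.9572, -0.4694)
step 3: θ'=0.0306 (R=2.0000) → pose (-6.7391, 2.7418, 0.0306)
step 4: θ'=-0.2194 (R=2.5000) → pose (-7.3597, 2.8006, -0.2194)
step 5: θ'=0.5306 (R=-2.3333) → pose (-9.0483, 2.5357, 0.5306)

(-9.0483, 2.5357, 0.5306)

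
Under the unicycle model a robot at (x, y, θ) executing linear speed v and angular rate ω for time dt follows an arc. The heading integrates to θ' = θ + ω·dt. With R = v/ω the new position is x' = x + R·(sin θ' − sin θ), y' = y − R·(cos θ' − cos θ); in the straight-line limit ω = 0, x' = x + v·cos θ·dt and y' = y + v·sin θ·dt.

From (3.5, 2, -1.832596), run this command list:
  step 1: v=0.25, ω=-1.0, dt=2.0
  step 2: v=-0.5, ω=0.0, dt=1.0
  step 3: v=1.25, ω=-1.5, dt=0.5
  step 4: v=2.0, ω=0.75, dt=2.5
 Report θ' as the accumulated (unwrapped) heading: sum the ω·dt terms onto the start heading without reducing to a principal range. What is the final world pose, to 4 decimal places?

(-0.5763, 4.1620, -2.7076)

step 1: θ'=-3.8326 (R=-0.2500) → pose (3.0992, 1.8721, -3.8326)
step 2: θ'=-3.8326 (straight) → pose (3.4845, 1.5534, -3.8326)
step 3: θ'=-4.5826 (R=-0.8333) → pose (3.1893, 2.0877, -4.5826)
step 4: θ'=-2.7076 (R=2.6667) → pose (-0.5763, 4.1620, -2.7076)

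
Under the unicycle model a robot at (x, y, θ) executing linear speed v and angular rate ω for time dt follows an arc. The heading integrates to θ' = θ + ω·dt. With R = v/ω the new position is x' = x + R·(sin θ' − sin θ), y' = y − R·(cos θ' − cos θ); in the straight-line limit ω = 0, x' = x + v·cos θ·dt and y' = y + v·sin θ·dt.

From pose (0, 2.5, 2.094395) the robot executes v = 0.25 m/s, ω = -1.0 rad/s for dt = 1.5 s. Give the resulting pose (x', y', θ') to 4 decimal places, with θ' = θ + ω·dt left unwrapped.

θ' = 2.0944 + -1.0·1.5 = 0.5944
R = v/ω = 0.25/-1.0 = -0.2500
x' = 0 + -0.2500·(sin 0.5944 − sin 2.0944) = 0.0765
y' = 2.5 − -0.2500·(cos 0.5944 − cos 2.0944) = 2.8321

(0.0765, 2.8321, 0.5944)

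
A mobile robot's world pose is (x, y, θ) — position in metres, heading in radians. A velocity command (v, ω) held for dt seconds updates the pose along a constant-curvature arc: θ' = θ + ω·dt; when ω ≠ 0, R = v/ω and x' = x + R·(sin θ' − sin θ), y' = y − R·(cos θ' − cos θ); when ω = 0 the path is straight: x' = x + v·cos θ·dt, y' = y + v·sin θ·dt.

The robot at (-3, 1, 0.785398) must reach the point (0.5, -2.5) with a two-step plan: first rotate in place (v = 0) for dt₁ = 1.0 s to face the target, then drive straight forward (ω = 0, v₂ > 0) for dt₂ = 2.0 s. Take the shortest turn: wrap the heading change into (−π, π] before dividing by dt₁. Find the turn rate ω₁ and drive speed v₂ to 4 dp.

heading to target = atan2(-2.5−1, 0.5−-3) = -0.7854
Δθ = wrap(-0.7854 − 0.7854) = -1.5708; ω₁ = Δθ/dt₁ = -1.5708
distance = √((0.5−-3)² + (-2.5−1)²) = 4.9497; v₂ = distance/dt₂ = 2.4749

ω₁ = -1.5708, v₂ = 2.4749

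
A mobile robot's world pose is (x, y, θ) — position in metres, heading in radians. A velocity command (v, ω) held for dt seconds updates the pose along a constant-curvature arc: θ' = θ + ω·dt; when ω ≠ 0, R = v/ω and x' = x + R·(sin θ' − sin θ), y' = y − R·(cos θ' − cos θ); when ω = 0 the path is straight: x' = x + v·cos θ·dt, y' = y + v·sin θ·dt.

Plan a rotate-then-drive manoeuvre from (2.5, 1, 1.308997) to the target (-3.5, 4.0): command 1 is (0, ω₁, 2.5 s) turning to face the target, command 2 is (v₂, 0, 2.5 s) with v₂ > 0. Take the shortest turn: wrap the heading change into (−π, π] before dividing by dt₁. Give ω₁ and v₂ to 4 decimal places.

heading to target = atan2(4−1, -3.5−2.5) = 2.6779
Δθ = wrap(2.6779 − 1.3090) = 1.3689; ω₁ = Δθ/dt₁ = 0.5476
distance = √((-3.5−2.5)² + (4−1)²) = 6.7082; v₂ = distance/dt₂ = 2.6833

ω₁ = 0.5476, v₂ = 2.6833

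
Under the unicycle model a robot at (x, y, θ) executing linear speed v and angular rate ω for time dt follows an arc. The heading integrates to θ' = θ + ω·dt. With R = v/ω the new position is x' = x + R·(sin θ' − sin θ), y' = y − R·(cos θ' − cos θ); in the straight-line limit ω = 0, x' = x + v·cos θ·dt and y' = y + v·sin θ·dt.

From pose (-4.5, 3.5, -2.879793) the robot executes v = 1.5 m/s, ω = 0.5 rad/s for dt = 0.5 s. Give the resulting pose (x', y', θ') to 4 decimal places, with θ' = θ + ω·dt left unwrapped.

θ' = -2.8798 + 0.5·0.5 = -2.6298
R = v/ω = 1.5/0.5 = 3.0000
x' = -4.5 + 3.0000·(sin -2.6298 − sin -2.8798) = -5.1928
y' = 3.5 − 3.0000·(cos -2.6298 − cos -2.8798) = 3.2178

(-5.1928, 3.2178, -2.6298)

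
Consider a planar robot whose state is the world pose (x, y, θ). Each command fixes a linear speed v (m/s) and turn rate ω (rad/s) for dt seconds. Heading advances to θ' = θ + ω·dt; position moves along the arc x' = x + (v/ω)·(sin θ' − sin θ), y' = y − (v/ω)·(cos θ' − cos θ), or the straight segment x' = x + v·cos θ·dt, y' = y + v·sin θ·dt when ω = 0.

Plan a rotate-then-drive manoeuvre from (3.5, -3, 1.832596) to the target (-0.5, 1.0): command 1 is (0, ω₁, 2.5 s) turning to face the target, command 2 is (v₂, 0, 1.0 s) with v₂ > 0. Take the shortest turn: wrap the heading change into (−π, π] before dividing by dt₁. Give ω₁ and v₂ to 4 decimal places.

ω₁ = 0.2094, v₂ = 5.6569

heading to target = atan2(1−-3, -0.5−3.5) = 2.3562
Δθ = wrap(2.3562 − 1.8326) = 0.5236; ω₁ = Δθ/dt₁ = 0.2094
distance = √((-0.5−3.5)² + (1−-3)²) = 5.6569; v₂ = distance/dt₂ = 5.6569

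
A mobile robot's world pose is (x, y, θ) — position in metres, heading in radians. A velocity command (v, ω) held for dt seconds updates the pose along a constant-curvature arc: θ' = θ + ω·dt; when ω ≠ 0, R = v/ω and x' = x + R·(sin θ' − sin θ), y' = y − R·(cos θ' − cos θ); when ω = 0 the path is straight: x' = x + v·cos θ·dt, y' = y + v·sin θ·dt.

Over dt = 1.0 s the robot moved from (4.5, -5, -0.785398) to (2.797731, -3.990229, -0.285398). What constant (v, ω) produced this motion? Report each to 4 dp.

v = -2.0000, ω = 0.5000

Δθ = -0.285398 − -0.785398 = 0.500000
ω = Δθ/dt = 0.500000/1.0 = 0.5000
R = Δx/(sin θ' − sin θ) = -4.0000
v = R·ω = -4.0000·0.5000 = -2.0000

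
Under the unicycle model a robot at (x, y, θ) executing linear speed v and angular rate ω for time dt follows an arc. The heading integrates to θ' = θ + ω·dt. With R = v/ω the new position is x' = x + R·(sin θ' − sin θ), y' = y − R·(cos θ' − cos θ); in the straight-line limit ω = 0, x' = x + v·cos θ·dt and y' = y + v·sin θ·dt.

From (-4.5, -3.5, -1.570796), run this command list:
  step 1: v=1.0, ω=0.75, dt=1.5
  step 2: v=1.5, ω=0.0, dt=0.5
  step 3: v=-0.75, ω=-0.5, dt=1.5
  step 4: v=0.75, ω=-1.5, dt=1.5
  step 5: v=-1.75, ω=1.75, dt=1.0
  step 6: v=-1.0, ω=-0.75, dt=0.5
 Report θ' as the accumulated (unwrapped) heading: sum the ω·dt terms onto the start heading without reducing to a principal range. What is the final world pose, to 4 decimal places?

(-2.9843, -3.5802, -2.0708)

step 1: θ'=-0.4458 (R=1.3333) → pose (-3.7416, -4.7030, -0.4458)
step 2: θ'=-0.4458 (straight) → pose (-3.0649, -5.0264, -0.4458)
step 3: θ'=-1.1958 (R=1.5000) → pose (-3.8139, -4.2224, -1.1958)
step 4: θ'=-3.4458 (R=-0.5000) → pose (-4.4289, -4.8826, -3.4458)
step 5: θ'=-1.6958 (R=-1.0000) → pose (-3.1372, -4.0532, -1.6958)
step 6: θ'=-2.0708 (R=1.3333) → pose (-2.9843, -3.5802, -2.0708)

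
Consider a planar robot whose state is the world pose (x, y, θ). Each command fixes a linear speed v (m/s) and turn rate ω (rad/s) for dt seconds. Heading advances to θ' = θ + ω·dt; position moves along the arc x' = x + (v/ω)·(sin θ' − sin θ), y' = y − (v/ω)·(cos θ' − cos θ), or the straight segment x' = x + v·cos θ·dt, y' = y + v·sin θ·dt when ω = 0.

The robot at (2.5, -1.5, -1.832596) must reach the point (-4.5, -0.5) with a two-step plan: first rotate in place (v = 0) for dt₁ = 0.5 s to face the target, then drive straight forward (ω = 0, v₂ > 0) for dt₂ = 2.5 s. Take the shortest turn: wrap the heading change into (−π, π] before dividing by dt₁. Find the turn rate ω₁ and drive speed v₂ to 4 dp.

heading to target = atan2(-0.5−-1.5, -4.5−2.5) = 2.9997
Δθ = wrap(2.9997 − -1.8326) = -1.4509; ω₁ = Δθ/dt₁ = -2.9018
distance = √((-4.5−2.5)² + (-0.5−-1.5)²) = 7.0711; v₂ = distance/dt₂ = 2.8284

ω₁ = -2.9018, v₂ = 2.8284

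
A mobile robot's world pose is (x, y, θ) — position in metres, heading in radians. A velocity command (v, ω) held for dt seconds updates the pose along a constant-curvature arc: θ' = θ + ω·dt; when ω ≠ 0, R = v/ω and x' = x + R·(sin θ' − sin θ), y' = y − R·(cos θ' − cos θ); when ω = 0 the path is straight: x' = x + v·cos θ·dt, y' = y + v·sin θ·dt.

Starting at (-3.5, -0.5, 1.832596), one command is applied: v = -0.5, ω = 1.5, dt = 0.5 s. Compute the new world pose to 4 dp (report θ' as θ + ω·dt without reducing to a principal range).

(-3.3548, -0.6963, 2.5826)

θ' = 1.8326 + 1.5·0.5 = 2.5826
R = v/ω = -0.5/1.5 = -0.3333
x' = -3.5 + -0.3333·(sin 2.5826 − sin 1.8326) = -3.3548
y' = -0.5 − -0.3333·(cos 2.5826 − cos 1.8326) = -0.6963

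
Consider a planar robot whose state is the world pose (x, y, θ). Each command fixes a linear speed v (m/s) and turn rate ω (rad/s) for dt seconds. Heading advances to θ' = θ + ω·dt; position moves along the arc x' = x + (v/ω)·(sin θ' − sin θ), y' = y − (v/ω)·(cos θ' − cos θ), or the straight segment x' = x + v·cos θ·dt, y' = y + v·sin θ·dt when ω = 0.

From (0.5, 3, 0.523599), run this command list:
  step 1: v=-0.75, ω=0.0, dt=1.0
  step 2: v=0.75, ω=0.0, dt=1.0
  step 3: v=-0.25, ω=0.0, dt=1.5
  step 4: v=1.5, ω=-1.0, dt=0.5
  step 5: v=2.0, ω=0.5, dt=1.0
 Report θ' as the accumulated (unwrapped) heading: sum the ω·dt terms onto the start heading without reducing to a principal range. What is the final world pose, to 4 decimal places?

(2.7955, 3.5478, 0.5236)

step 1: θ'=0.5236 (straight) → pose (-0.1495, 2.6250, 0.5236)
step 2: θ'=0.5236 (straight) → pose (0.5000, 3.0000, 0.5236)
step 3: θ'=0.5236 (straight) → pose (0.1752, 2.8125, 0.5236)
step 4: θ'=0.0236 (R=-1.5000) → pose (0.8898, 3.0130, 0.0236)
step 5: θ'=0.5236 (R=4.0000) → pose (2.7955, 3.5478, 0.5236)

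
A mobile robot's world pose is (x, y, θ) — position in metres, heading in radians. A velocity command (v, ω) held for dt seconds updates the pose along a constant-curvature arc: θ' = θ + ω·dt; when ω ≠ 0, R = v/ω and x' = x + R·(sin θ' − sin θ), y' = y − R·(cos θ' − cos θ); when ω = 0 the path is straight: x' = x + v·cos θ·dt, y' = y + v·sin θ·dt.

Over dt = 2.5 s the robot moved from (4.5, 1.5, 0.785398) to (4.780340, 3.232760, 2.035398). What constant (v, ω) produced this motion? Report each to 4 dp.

v = 0.7500, ω = 0.5000

Δθ = 2.035398 − 0.785398 = 1.250000
ω = Δθ/dt = 1.250000/2.5 = 0.5000
R = −Δy/(cos θ' − cos θ) = 1.5000
v = R·ω = 1.5000·0.5000 = 0.7500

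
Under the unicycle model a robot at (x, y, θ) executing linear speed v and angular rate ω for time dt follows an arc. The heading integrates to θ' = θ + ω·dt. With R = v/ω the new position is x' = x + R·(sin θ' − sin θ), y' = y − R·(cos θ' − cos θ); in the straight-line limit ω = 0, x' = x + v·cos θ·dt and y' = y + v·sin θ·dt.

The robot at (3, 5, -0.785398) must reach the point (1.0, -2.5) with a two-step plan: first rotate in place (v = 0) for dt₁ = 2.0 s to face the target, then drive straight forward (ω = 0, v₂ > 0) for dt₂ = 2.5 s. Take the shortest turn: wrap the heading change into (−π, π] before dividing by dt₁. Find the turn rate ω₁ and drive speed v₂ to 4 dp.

heading to target = atan2(-2.5−5, 1−3) = -1.8314
Δθ = wrap(-1.8314 − -0.7854) = -1.0460; ω₁ = Δθ/dt₁ = -0.5230
distance = √((1−3)² + (-2.5−5)²) = 7.7621; v₂ = distance/dt₂ = 3.1048

ω₁ = -0.5230, v₂ = 3.1048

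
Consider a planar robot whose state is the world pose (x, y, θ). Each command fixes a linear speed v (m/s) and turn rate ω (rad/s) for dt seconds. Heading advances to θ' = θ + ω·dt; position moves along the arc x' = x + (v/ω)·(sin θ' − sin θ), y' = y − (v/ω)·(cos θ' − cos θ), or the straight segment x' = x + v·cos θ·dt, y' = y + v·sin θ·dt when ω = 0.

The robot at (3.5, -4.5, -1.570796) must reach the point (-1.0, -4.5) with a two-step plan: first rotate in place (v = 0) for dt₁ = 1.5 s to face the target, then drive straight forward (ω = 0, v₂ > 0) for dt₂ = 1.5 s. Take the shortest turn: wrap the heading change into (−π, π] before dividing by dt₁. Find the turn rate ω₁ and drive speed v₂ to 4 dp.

heading to target = atan2(-4.5−-4.5, -1−3.5) = 3.1416
Δθ = wrap(3.1416 − -1.5708) = -1.5708; ω₁ = Δθ/dt₁ = -1.0472
distance = √((-1−3.5)² + (-4.5−-4.5)²) = 4.5000; v₂ = distance/dt₂ = 3.0000

ω₁ = -1.0472, v₂ = 3.0000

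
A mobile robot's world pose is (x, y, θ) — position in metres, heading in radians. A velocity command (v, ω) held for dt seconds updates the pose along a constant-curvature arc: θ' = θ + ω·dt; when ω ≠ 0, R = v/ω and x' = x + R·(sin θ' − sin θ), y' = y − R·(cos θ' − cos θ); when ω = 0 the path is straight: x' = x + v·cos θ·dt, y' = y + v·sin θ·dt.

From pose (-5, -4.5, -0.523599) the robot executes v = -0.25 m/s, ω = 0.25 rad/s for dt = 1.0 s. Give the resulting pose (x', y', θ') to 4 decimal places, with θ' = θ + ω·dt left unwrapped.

(-5.2298, -4.4032, -0.2736)

θ' = -0.5236 + 0.25·1.0 = -0.2736
R = v/ω = -0.25/0.25 = -1.0000
x' = -5 + -1.0000·(sin -0.2736 − sin -0.5236) = -5.2298
y' = -4.5 − -1.0000·(cos -0.2736 − cos -0.5236) = -4.4032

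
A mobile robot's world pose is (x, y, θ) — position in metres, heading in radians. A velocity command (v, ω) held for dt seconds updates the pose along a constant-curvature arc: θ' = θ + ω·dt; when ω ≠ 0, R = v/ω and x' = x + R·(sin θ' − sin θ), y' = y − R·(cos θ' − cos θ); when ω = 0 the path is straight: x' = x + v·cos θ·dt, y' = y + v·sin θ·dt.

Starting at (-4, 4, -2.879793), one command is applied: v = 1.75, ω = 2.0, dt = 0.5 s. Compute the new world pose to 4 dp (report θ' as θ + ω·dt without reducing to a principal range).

θ' = -2.8798 + 2.0·0.5 = -1.8798
R = v/ω = 1.75/2.0 = 0.8750
x' = -4 + 0.8750·(sin -1.8798 − sin -2.8798) = -4.6071
y' = 4 − 0.8750·(cos -1.8798 − cos -2.8798) = 3.4209

(-4.6071, 3.4209, -1.8798)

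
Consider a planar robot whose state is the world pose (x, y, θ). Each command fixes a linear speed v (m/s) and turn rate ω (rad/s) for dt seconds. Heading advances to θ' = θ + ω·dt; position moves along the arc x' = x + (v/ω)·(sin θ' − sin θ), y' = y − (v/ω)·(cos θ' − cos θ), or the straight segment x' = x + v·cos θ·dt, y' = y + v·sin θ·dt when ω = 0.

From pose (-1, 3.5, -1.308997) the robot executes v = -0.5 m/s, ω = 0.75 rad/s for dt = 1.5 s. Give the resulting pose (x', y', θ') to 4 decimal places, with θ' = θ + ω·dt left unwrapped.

(-1.5220, 3.9829, -0.1840)

θ' = -1.3090 + 0.75·1.5 = -0.1840
R = v/ω = -0.5/0.75 = -0.6667
x' = -1 + -0.6667·(sin -0.1840 − sin -1.3090) = -1.5220
y' = 3.5 − -0.6667·(cos -0.1840 − cos -1.3090) = 3.9829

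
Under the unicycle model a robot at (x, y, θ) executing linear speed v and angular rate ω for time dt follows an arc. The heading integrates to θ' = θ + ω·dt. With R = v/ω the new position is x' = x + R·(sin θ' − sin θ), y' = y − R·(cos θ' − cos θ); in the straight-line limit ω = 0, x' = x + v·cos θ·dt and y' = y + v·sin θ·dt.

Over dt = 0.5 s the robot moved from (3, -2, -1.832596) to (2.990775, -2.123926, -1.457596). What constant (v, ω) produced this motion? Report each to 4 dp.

Δθ = -1.457596 − -1.832596 = 0.375000
ω = Δθ/dt = 0.375000/0.5 = 0.7500
R = −Δy/(cos θ' − cos θ) = 0.3333
v = R·ω = 0.3333·0.7500 = 0.2500

v = 0.2500, ω = 0.7500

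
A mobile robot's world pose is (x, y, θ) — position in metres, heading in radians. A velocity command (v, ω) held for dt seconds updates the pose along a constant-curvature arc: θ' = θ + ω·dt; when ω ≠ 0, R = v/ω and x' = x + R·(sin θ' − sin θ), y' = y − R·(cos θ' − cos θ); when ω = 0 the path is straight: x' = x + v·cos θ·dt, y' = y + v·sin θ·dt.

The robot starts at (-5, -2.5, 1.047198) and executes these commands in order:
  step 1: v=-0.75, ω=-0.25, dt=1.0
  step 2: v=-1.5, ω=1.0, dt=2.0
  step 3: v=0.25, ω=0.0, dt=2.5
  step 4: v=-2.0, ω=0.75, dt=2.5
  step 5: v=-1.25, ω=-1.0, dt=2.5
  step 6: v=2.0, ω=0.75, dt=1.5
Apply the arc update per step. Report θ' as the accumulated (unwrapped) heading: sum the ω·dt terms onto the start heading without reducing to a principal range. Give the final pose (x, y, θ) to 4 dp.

step 1: θ'=0.7972 (R=3.0000) → pose (-5.4519, -3.0961, 0.7972)
step 2: θ'=2.7972 (R=-1.5000) → pose (-4.8852, -5.5561, 2.7972)
step 3: θ'=2.7972 (straight) → pose (-5.4735, -5.3451, 2.7972)
step 4: θ'=4.6722 (R=-2.6667) → pose (-1.9087, -2.9422, 4.6722)
step 5: θ'=2.1722 (R=1.2500) → pose (0.3710, -2.2852, 2.1722)
step 6: θ'=3.2972 (R=2.6667) → pose (-2.2410, -1.1595, 3.2972)

(-2.2410, -1.1595, 3.2972)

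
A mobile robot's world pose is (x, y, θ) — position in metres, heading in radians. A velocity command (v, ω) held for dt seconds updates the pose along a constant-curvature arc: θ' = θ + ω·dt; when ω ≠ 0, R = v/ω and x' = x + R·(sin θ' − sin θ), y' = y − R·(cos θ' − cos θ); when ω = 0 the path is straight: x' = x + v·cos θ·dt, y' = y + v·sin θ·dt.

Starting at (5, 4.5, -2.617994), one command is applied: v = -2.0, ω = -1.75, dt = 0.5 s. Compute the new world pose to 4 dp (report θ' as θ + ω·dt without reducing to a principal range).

θ' = -2.6180 + -1.75·0.5 = -3.4930
R = v/ω = -2.0/-1.75 = 1.1429
x' = 5 + 1.1429·(sin -3.4930 − sin -2.6180) = 5.9648
y' = 4.5 − 1.1429·(cos -3.4930 − cos -2.6180) = 4.5833

(5.9648, 4.5833, -3.4930)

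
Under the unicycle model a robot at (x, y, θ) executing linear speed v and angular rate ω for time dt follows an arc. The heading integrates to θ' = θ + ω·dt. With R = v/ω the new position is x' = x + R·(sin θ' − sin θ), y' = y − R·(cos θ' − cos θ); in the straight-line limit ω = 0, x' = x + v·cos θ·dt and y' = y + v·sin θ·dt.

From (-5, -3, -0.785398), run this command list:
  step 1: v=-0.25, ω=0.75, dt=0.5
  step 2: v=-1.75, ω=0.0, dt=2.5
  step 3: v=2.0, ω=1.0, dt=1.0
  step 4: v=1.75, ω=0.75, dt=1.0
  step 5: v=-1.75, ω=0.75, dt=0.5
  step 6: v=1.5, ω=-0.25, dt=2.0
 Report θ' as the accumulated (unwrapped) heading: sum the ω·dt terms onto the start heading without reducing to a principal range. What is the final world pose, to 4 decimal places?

(-5.9539, 2.4749, 1.2146)

step 1: θ'=-0.4104 (R=-0.3333) → pose (-5.1027, -2.9300, -0.4104)
step 2: θ'=-0.4104 (straight) → pose (-9.1144, -1.1845, -0.4104)
step 3: θ'=0.5896 (R=2.0000) → pose (-7.2044, -1.0129, 0.5896)
step 4: θ'=1.3396 (R=2.3333) → pose (-6.2306, 0.3918, 1.3396)
step 5: θ'=1.7146 (R=-2.3333) → pose (-6.2686, -0.4773, 1.7146)
step 6: θ'=1.2146 (R=-6.0000) → pose (-5.9539, 2.4749, 1.2146)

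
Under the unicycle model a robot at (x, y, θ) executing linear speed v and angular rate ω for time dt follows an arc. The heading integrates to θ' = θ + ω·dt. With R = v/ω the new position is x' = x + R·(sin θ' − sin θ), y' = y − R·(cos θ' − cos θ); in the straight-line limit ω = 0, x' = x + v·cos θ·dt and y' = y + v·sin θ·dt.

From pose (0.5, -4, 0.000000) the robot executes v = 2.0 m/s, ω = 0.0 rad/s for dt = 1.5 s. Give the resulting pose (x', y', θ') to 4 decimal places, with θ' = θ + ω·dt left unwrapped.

θ' = 0.0000 + 0.0·1.5 = 0.0000
ω = 0 → straight: x' = 0.5 + 2.0·cos(0.0000)·1.5 = 3.5000
y' = -4 + 2.0·sin(0.0000)·1.5 = -4.0000

(3.5000, -4.0000, 0.0000)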